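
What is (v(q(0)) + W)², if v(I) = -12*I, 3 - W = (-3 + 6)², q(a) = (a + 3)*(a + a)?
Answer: 36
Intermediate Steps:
q(a) = 2*a*(3 + a) (q(a) = (3 + a)*(2*a) = 2*a*(3 + a))
W = -6 (W = 3 - (-3 + 6)² = 3 - 1*3² = 3 - 1*9 = 3 - 9 = -6)
(v(q(0)) + W)² = (-24*0*(3 + 0) - 6)² = (-24*0*3 - 6)² = (-12*0 - 6)² = (0 - 6)² = (-6)² = 36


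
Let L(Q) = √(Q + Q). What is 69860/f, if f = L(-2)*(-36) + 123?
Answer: 2864260/6771 + 558880*I/2257 ≈ 423.02 + 247.62*I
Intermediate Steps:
L(Q) = √2*√Q (L(Q) = √(2*Q) = √2*√Q)
f = 123 - 72*I (f = (√2*√(-2))*(-36) + 123 = (√2*(I*√2))*(-36) + 123 = (2*I)*(-36) + 123 = -72*I + 123 = 123 - 72*I ≈ 123.0 - 72.0*I)
69860/f = 69860/(123 - 72*I) = 69860*((123 + 72*I)/20313) = 69860*(123 + 72*I)/20313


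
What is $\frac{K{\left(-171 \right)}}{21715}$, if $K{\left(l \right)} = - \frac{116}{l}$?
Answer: $\frac{116}{3713265} \approx 3.1239 \cdot 10^{-5}$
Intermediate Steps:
$\frac{K{\left(-171 \right)}}{21715} = \frac{\left(-116\right) \frac{1}{-171}}{21715} = \left(-116\right) \left(- \frac{1}{171}\right) \frac{1}{21715} = \frac{116}{171} \cdot \frac{1}{21715} = \frac{116}{3713265}$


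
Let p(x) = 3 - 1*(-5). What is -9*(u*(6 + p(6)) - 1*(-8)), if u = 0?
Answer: -72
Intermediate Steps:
p(x) = 8 (p(x) = 3 + 5 = 8)
-9*(u*(6 + p(6)) - 1*(-8)) = -9*(0*(6 + 8) - 1*(-8)) = -9*(0*14 + 8) = -9*(0 + 8) = -9*8 = -72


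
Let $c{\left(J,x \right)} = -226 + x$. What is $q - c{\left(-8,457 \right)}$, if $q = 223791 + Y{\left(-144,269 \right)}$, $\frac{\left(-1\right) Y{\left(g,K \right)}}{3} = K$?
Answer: $222753$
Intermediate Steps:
$Y{\left(g,K \right)} = - 3 K$
$q = 222984$ ($q = 223791 - 807 = 222984$)
$q - c{\left(-8,457 \right)} = 222984 - \left(-226 + 457\right) = 222984 - 231 = 222753$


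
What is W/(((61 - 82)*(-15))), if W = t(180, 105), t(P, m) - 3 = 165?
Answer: 8/15 ≈ 0.53333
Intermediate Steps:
t(P, m) = 168 (t(P, m) = 3 + 165 = 168)
W = 168
W/(((61 - 82)*(-15))) = 168/(((61 - 82)*(-15))) = 168/((-21*(-15))) = 168/315 = 168*(1/315) = 8/15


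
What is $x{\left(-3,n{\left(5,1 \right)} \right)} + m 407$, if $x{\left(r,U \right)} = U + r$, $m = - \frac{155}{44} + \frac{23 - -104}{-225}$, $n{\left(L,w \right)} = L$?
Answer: $- \frac{1495331}{900} \approx -1661.5$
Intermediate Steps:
$m = - \frac{40463}{9900}$ ($m = \left(-155\right) \frac{1}{44} + \left(23 + 104\right) \left(- \frac{1}{225}\right) = - \frac{155}{44} + 127 \left(- \frac{1}{225}\right) = - \frac{155}{44} - \frac{127}{225} = - \frac{40463}{9900} \approx -4.0872$)
$x{\left(-3,n{\left(5,1 \right)} \right)} + m 407 = \left(5 - 3\right) - \frac{1497131}{900} = 2 - \frac{1497131}{900} = - \frac{1495331}{900}$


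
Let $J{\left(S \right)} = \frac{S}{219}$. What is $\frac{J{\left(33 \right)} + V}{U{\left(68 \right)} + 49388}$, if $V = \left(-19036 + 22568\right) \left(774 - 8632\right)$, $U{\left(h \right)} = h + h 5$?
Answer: $- \frac{2026075277}{3635108} \approx -557.36$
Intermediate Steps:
$J{\left(S \right)} = \frac{S}{219}$ ($J{\left(S \right)} = S \frac{1}{219} = \frac{S}{219}$)
$U{\left(h \right)} = 6 h$ ($U{\left(h \right)} = h + 5 h = 6 h$)
$V = -27754456$ ($V = 3532 \left(-7858\right) = -27754456$)
$\frac{J{\left(33 \right)} + V}{U{\left(68 \right)} + 49388} = \frac{\frac{1}{219} \cdot 33 - 27754456}{6 \cdot 68 + 49388} = \frac{\frac{11}{73} - 27754456}{408 + 49388} = - \frac{2026075277}{73 \cdot 49796} = \left(- \frac{2026075277}{73}\right) \frac{1}{49796} = - \frac{2026075277}{3635108}$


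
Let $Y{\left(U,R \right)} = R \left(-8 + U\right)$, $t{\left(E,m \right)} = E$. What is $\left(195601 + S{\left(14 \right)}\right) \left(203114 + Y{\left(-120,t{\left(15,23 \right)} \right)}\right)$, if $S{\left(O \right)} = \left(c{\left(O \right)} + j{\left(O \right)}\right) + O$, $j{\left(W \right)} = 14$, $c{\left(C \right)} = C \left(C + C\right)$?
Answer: $39438249074$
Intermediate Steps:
$c{\left(C \right)} = 2 C^{2}$ ($c{\left(C \right)} = C 2 C = 2 C^{2}$)
$S{\left(O \right)} = 14 + O + 2 O^{2}$ ($S{\left(O \right)} = \left(2 O^{2} + 14\right) + O = \left(14 + 2 O^{2}\right) + O = 14 + O + 2 O^{2}$)
$\left(195601 + S{\left(14 \right)}\right) \left(203114 + Y{\left(-120,t{\left(15,23 \right)} \right)}\right) = \left(195601 + \left(14 + 14 + 2 \cdot 14^{2}\right)\right) \left(203114 + 15 \left(-8 - 120\right)\right) = \left(195601 + \left(14 + 14 + 2 \cdot 196\right)\right) \left(203114 + 15 \left(-128\right)\right) = \left(195601 + \left(14 + 14 + 392\right)\right) \left(203114 - 1920\right) = \left(195601 + 420\right) 201194 = 196021 \cdot 201194 = 39438249074$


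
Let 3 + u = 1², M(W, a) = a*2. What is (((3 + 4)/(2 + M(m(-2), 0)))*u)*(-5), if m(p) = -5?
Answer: 35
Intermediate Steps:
M(W, a) = 2*a
u = -2 (u = -3 + 1² = -3 + 1 = -2)
(((3 + 4)/(2 + M(m(-2), 0)))*u)*(-5) = (((3 + 4)/(2 + 2*0))*(-2))*(-5) = ((7/(2 + 0))*(-2))*(-5) = ((7/2)*(-2))*(-5) = -7*(-5) = 35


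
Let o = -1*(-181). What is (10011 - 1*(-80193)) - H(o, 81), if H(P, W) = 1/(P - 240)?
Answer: 5322037/59 ≈ 90204.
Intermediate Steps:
o = 181
H(P, W) = 1/(-240 + P)
(10011 - 1*(-80193)) - H(o, 81) = (10011 - 1*(-80193)) - 1/(-240 + 181) = (10011 + 80193) - 1/(-59) = 90204 - 1*(-1/59) = 90204 + 1/59 = 5322037/59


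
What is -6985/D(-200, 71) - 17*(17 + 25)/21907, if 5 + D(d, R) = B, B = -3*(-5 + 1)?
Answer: -153025393/153349 ≈ -997.89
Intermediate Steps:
B = 12 (B = -3*(-4) = 12)
D(d, R) = 7 (D(d, R) = -5 + 12 = 7)
-6985/D(-200, 71) - 17*(17 + 25)/21907 = -6985/7 - 17*(17 + 25)/21907 = -6985*⅐ - 17*42*(1/21907) = -6985/7 - 714*1/21907 = -6985/7 - 714/21907 = -153025393/153349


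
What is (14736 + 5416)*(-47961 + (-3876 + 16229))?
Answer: -717572416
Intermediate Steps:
(14736 + 5416)*(-47961 + (-3876 + 16229)) = 20152*(-47961 + 12353) = 20152*(-35608) = -717572416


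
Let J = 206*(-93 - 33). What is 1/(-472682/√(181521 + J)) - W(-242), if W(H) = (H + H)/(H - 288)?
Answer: -242/265 - 3*√17285/472682 ≈ -0.91404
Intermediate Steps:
J = -25956 (J = 206*(-126) = -25956)
W(H) = 2*H/(-288 + H) (W(H) = (2*H)/(-288 + H) = 2*H/(-288 + H))
1/(-472682/√(181521 + J)) - W(-242) = 1/(-472682/√(181521 - 25956)) - 2*(-242)/(-288 - 242) = 1/(-472682*√17285/51855) - 2*(-242)/(-530) = 1/(-472682*√17285/51855) - 2*(-242)*(-1)/530 = 1/(-472682*√17285/51855) - 1*242/265 = 1/(-472682*√17285/51855) - 242/265 = -3*√17285/472682 - 242/265 = -242/265 - 3*√17285/472682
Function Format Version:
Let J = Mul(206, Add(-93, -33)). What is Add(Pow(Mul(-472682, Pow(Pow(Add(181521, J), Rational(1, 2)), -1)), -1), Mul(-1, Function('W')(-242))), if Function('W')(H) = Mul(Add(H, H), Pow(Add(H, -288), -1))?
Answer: Add(Rational(-242, 265), Mul(Rational(-3, 472682), Pow(17285, Rational(1, 2)))) ≈ -0.91404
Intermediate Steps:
J = -25956 (J = Mul(206, -126) = -25956)
Function('W')(H) = Mul(2, H, Pow(Add(-288, H), -1)) (Function('W')(H) = Mul(Mul(2, H), Pow(Add(-288, H), -1)) = Mul(2, H, Pow(Add(-288, H), -1)))
Add(Pow(Mul(-472682, Pow(Pow(Add(181521, J), Rational(1, 2)), -1)), -1), Mul(-1, Function('W')(-242))) = Add(Pow(Mul(-472682, Pow(Pow(Add(181521, -25956), Rational(1, 2)), -1)), -1), Mul(-1, Mul(2, -242, Pow(Add(-288, -242), -1)))) = Add(Pow(Mul(-472682, Pow(Pow(155565, Rational(1, 2)), -1)), -1), Mul(-1, Mul(2, -242, Pow(-530, -1)))) = Add(Pow(Mul(-472682, Pow(Mul(3, Pow(17285, Rational(1, 2))), -1)), -1), Mul(-1, Mul(2, -242, Rational(-1, 530)))) = Add(Pow(Mul(-472682, Mul(Rational(1, 51855), Pow(17285, Rational(1, 2)))), -1), Mul(-1, Rational(242, 265))) = Add(Pow(Mul(Rational(-472682, 51855), Pow(17285, Rational(1, 2))), -1), Rational(-242, 265)) = Add(Mul(Rational(-3, 472682), Pow(17285, Rational(1, 2))), Rational(-242, 265)) = Add(Rational(-242, 265), Mul(Rational(-3, 472682), Pow(17285, Rational(1, 2))))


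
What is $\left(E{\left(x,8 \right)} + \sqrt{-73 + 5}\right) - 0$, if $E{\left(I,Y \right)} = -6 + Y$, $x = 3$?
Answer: $2 + 2 i \sqrt{17} \approx 2.0 + 8.2462 i$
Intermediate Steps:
$\left(E{\left(x,8 \right)} + \sqrt{-73 + 5}\right) - 0 = \left(\left(-6 + 8\right) + \sqrt{-73 + 5}\right) - 0 = \left(2 + \sqrt{-68}\right) + 0 = \left(2 + 2 i \sqrt{17}\right) + 0 = 2 + 2 i \sqrt{17}$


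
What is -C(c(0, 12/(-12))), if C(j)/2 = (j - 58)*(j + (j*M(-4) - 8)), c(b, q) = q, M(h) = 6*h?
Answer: 1770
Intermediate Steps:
C(j) = 2*(-58 + j)*(-8 - 23*j) (C(j) = 2*((j - 58)*(j + (j*(6*(-4)) - 8))) = 2*((-58 + j)*(j + (j*(-24) - 8))) = 2*((-58 + j)*(j + (-24*j - 8))) = 2*((-58 + j)*(j + (-8 - 24*j))) = 2*((-58 + j)*(-8 - 23*j)) = 2*(-58 + j)*(-8 - 23*j))
-C(c(0, 12/(-12))) = -(928 - 46*1² + 2652*(12/(-12))) = -(928 - 46*1² + 2652*(12*(-1/12))) = -(928 - 46*(-1)² + 2652*(-1)) = -(928 - 46*1 - 2652) = -(928 - 46 - 2652) = -1*(-1770) = 1770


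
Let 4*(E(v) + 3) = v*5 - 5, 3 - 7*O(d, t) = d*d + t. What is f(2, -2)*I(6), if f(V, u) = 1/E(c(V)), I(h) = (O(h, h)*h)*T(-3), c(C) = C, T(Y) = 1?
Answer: 936/49 ≈ 19.102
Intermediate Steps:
O(d, t) = 3/7 - t/7 - d²/7 (O(d, t) = 3/7 - (d*d + t)/7 = 3/7 - (d² + t)/7 = 3/7 - (t + d²)/7 = 3/7 + (-t/7 - d²/7) = 3/7 - t/7 - d²/7)
E(v) = -17/4 + 5*v/4 (E(v) = -3 + (v*5 - 5)/4 = -3 + (5*v - 5)/4 = -3 + (-5 + 5*v)/4 = -3 + (-5/4 + 5*v/4) = -17/4 + 5*v/4)
I(h) = h*(3/7 - h/7 - h²/7) (I(h) = ((3/7 - h/7 - h²/7)*h)*1 = (h*(3/7 - h/7 - h²/7))*1 = h*(3/7 - h/7 - h²/7))
f(V, u) = 1/(-17/4 + 5*V/4)
f(2, -2)*I(6) = (4/(-17 + 5*2))*((⅐)*6*(3 - 1*6 - 1*6²)) = (4/(-17 + 10))*((⅐)*6*(3 - 6 - 1*36)) = (4/(-7))*((⅐)*6*(3 - 6 - 36)) = (4*(-⅐))*((⅐)*6*(-39)) = -4/7*(-234/7) = 936/49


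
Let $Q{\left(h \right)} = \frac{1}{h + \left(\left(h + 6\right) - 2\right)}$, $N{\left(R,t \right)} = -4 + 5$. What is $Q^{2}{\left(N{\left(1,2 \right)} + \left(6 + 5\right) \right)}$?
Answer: $\frac{1}{784} \approx 0.0012755$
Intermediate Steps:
$N{\left(R,t \right)} = 1$
$Q{\left(h \right)} = \frac{1}{4 + 2 h}$ ($Q{\left(h \right)} = \frac{1}{h + \left(\left(6 + h\right) - 2\right)} = \frac{1}{h + \left(4 + h\right)} = \frac{1}{4 + 2 h}$)
$Q^{2}{\left(N{\left(1,2 \right)} + \left(6 + 5\right) \right)} = \left(\frac{1}{2 \left(2 + \left(1 + \left(6 + 5\right)\right)\right)}\right)^{2} = \left(\frac{1}{2 \left(2 + \left(1 + 11\right)\right)}\right)^{2} = \left(\frac{1}{2 \left(2 + 12\right)}\right)^{2} = \left(\frac{1}{2 \cdot 14}\right)^{2} = \left(\frac{1}{2} \cdot \frac{1}{14}\right)^{2} = \left(\frac{1}{28}\right)^{2} = \frac{1}{784}$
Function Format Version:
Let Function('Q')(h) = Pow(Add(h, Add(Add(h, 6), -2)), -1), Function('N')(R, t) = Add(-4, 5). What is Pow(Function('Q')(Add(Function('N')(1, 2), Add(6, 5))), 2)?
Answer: Rational(1, 784) ≈ 0.0012755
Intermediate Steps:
Function('N')(R, t) = 1
Function('Q')(h) = Pow(Add(4, Mul(2, h)), -1) (Function('Q')(h) = Pow(Add(h, Add(Add(6, h), -2)), -1) = Pow(Add(h, Add(4, h)), -1) = Pow(Add(4, Mul(2, h)), -1))
Pow(Function('Q')(Add(Function('N')(1, 2), Add(6, 5))), 2) = Pow(Mul(Rational(1, 2), Pow(Add(2, Add(1, Add(6, 5))), -1)), 2) = Pow(Mul(Rational(1, 2), Pow(Add(2, Add(1, 11)), -1)), 2) = Pow(Mul(Rational(1, 2), Pow(Add(2, 12), -1)), 2) = Pow(Mul(Rational(1, 2), Pow(14, -1)), 2) = Pow(Mul(Rational(1, 2), Rational(1, 14)), 2) = Pow(Rational(1, 28), 2) = Rational(1, 784)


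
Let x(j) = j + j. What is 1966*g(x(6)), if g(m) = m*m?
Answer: 283104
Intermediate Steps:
x(j) = 2*j
g(m) = m²
1966*g(x(6)) = 1966*(2*6)² = 1966*12² = 1966*144 = 283104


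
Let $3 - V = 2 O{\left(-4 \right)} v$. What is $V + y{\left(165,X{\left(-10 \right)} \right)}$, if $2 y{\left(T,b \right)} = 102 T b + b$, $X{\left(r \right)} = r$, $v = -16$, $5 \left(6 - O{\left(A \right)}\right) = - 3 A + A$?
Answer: $- \frac{420056}{5} \approx -84011.0$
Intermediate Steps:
$O{\left(A \right)} = 6 + \frac{2 A}{5}$ ($O{\left(A \right)} = 6 - \frac{- 3 A + A}{5} = 6 - \frac{\left(-2\right) A}{5} = 6 + \frac{2 A}{5}$)
$V = \frac{719}{5}$ ($V = 3 - 2 \left(6 + \frac{2}{5} \left(-4\right)\right) \left(-16\right) = 3 - 2 \left(6 - \frac{8}{5}\right) \left(-16\right) = 3 - 2 \cdot \frac{22}{5} \left(-16\right) = 3 - \frac{44}{5} \left(-16\right) = 3 - - \frac{704}{5} = 3 + \frac{704}{5} = \frac{719}{5} \approx 143.8$)
$y{\left(T,b \right)} = \frac{b}{2} + 51 T b$ ($y{\left(T,b \right)} = \frac{102 T b + b}{2} = \frac{b + 102 T b}{2} = \frac{b}{2} + 51 T b$)
$V + y{\left(165,X{\left(-10 \right)} \right)} = \frac{719}{5} + \frac{1}{2} \left(-10\right) \left(1 + 102 \cdot 165\right) = \frac{719}{5} + \frac{1}{2} \left(-10\right) \left(1 + 16830\right) = \frac{719}{5} + \frac{1}{2} \left(-10\right) 16831 = \frac{719}{5} - 84155 = - \frac{420056}{5}$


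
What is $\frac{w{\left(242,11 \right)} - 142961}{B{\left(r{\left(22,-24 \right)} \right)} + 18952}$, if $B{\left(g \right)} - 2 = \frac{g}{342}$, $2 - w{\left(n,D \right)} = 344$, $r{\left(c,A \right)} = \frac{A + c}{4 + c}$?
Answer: $- \frac{637125138}{84269483} \approx -7.5606$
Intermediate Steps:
$r{\left(c,A \right)} = \frac{A + c}{4 + c}$
$w{\left(n,D \right)} = -342$ ($w{\left(n,D \right)} = 2 - 344 = -342$)
$B{\left(g \right)} = 2 + \frac{g}{342}$
$\frac{w{\left(242,11 \right)} - 142961}{B{\left(r{\left(22,-24 \right)} \right)} + 18952} = \frac{-342 - 142961}{\left(2 + \frac{\frac{1}{4 + 22} \left(-24 + 22\right)}{342}\right) + 18952} = - \frac{143303}{\left(2 + \frac{\frac{1}{26} \left(-2\right)}{342}\right) + 18952} = - \frac{143303}{\left(2 + \frac{1}{342} \left(- \frac{1}{13}\right)\right) + 18952} = - \frac{143303}{\left(2 - \frac{1}{4446}\right) + 18952} = - \frac{143303}{\frac{8891}{4446} + 18952} = - \frac{143303}{\frac{84269483}{4446}} = \left(-143303\right) \frac{4446}{84269483} = - \frac{637125138}{84269483}$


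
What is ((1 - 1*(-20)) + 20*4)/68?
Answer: 101/68 ≈ 1.4853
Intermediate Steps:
((1 - 1*(-20)) + 20*4)/68 = ((1 + 20) + 80)*(1/68) = (21 + 80)*(1/68) = 101*(1/68) = 101/68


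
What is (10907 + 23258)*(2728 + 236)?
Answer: 101265060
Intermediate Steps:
(10907 + 23258)*(2728 + 236) = 34165*2964 = 101265060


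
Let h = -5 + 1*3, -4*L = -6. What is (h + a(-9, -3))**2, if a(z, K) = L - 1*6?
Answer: 169/4 ≈ 42.250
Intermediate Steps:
L = 3/2 (L = -1/4*(-6) = 3/2 ≈ 1.5000)
a(z, K) = -9/2 (a(z, K) = 3/2 - 1*6 = 3/2 - 6 = -9/2)
h = -2 (h = -5 + 3 = -2)
(h + a(-9, -3))**2 = (-2 - 9/2)**2 = (-13/2)**2 = 169/4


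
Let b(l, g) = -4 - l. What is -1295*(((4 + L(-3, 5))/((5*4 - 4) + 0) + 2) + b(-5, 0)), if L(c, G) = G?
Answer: -73815/16 ≈ -4613.4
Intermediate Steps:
-1295*(((4 + L(-3, 5))/((5*4 - 4) + 0) + 2) + b(-5, 0)) = -1295*(((4 + 5)/((5*4 - 4) + 0) + 2) + (-4 - 1*(-5))) = -1295*((9/((20 - 4) + 0) + 2) + (-4 + 5)) = -1295*((9/(16 + 0) + 2) + 1) = -1295*((9/16 + 2) + 1) = -1295*(41/16 + 1) = -1295*57/16 = -73815/16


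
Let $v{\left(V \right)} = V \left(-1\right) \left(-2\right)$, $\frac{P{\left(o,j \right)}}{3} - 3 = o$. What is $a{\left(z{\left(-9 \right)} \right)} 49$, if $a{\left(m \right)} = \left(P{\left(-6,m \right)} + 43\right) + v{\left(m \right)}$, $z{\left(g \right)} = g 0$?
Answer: $1666$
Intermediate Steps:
$P{\left(o,j \right)} = 9 + 3 o$
$z{\left(g \right)} = 0$
$v{\left(V \right)} = 2 V$ ($v{\left(V \right)} = - V \left(-2\right) = 2 V$)
$a{\left(m \right)} = 34 + 2 m$ ($a{\left(m \right)} = \left(\left(9 + 3 \left(-6\right)\right) + 43\right) + 2 m = \left(\left(9 - 18\right) + 43\right) + 2 m = \left(-9 + 43\right) + 2 m = 34 + 2 m$)
$a{\left(z{\left(-9 \right)} \right)} 49 = \left(34 + 2 \cdot 0\right) 49 = \left(34 + 0\right) 49 = 34 \cdot 49 = 1666$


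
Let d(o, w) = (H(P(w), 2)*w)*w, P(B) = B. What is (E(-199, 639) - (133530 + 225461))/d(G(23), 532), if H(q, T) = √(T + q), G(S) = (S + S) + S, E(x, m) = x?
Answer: -59865*√534/25189136 ≈ -0.054920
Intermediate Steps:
G(S) = 3*S (G(S) = 2*S + S = 3*S)
d(o, w) = w²*√(2 + w) (d(o, w) = (√(2 + w)*w)*w = (w*√(2 + w))*w = w²*√(2 + w))
(E(-199, 639) - (133530 + 225461))/d(G(23), 532) = (-199 - (133530 + 225461))/((532²*√(2 + 532))) = (-199 - 1*358991)/((283024*√534)) = (-199 - 358991)*(√534/151134816) = -59865*√534/25189136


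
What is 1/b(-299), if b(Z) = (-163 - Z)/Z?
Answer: -299/136 ≈ -2.1985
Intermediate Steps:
b(Z) = (-163 - Z)/Z
1/b(-299) = 1/((-163 - 1*(-299))/(-299)) = 1/(-(-163 + 299)/299) = 1/(-1/299*136) = 1/(-136/299) = -299/136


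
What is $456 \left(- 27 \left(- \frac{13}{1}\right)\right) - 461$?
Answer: $159595$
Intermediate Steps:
$456 \left(- 27 \left(- \frac{13}{1}\right)\right) - 461 = 456 \left(- 27 \left(\left(-13\right) 1\right)\right) - 461 = 456 \left(\left(-27\right) \left(-13\right)\right) - 461 = 456 \cdot 351 - 461 = 160056 - 461 = 159595$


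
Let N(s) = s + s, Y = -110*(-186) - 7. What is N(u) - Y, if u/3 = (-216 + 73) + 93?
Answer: -20753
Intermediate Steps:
u = -150 (u = 3*((-216 + 73) + 93) = 3*(-143 + 93) = 3*(-50) = -150)
Y = 20453 (Y = 20460 - 7 = 20453)
N(s) = 2*s
N(u) - Y = 2*(-150) - 1*20453 = -300 - 20453 = -20753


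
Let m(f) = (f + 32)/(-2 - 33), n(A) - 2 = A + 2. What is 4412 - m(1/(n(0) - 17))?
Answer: 401575/91 ≈ 4412.9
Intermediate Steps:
n(A) = 4 + A (n(A) = 2 + (A + 2) = 2 + (2 + A) = 4 + A)
m(f) = -32/35 - f/35 (m(f) = (32 + f)/(-35) = (32 + f)*(-1/35) = -32/35 - f/35)
4412 - m(1/(n(0) - 17)) = 4412 - (-32/35 - 1/(35*((4 + 0) - 17))) = 4412 - (-32/35 - 1/(35*(4 - 17))) = 4412 - (-32/35 - 1/35/(-13)) = 4412 - (-32/35 - 1/35*(-1/13)) = 4412 - (-32/35 + 1/455) = 4412 - 1*(-83/91) = 4412 + 83/91 = 401575/91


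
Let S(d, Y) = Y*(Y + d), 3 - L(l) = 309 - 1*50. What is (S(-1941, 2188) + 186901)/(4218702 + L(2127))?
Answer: 727337/4218446 ≈ 0.17242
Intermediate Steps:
L(l) = -256 (L(l) = 3 - (309 - 1*50) = 3 - (309 - 50) = 3 - 1*259 = 3 - 259 = -256)
(S(-1941, 2188) + 186901)/(4218702 + L(2127)) = (2188*(2188 - 1941) + 186901)/(4218702 - 256) = (2188*247 + 186901)/4218446 = (540436 + 186901)*(1/4218446) = 727337*(1/4218446) = 727337/4218446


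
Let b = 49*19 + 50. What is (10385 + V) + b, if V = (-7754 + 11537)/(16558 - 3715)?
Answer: 48659107/4281 ≈ 11366.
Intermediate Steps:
b = 981 (b = 931 + 50 = 981)
V = 1261/4281 (V = 3783/12843 = 3783*(1/12843) = 1261/4281 ≈ 0.29456)
(10385 + V) + b = (10385 + 1261/4281) + 981 = 44459446/4281 + 981 = 48659107/4281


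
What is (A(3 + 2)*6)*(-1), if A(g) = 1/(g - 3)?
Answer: -3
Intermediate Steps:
A(g) = 1/(-3 + g)
(A(3 + 2)*6)*(-1) = (6/(-3 + (3 + 2)))*(-1) = (6/(-3 + 5))*(-1) = (6/2)*(-1) = ((½)*6)*(-1) = 3*(-1) = -3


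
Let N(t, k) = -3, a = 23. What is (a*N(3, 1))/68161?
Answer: -69/68161 ≈ -0.0010123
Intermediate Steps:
(a*N(3, 1))/68161 = (23*(-3))/68161 = -69*1/68161 = -69/68161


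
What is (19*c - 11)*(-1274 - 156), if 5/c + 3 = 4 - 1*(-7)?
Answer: -5005/4 ≈ -1251.3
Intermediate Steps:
c = 5/8 (c = 5/(-3 + (4 - 1*(-7))) = 5/(-3 + (4 + 7)) = 5/(-3 + 11) = 5/8 ≈ 0.62500)
(19*c - 11)*(-1274 - 156) = (19*(5/8) - 11)*(-1274 - 156) = (95/8 - 11)*(-1430) = (7/8)*(-1430) = -5005/4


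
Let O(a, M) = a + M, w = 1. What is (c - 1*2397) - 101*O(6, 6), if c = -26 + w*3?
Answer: -3632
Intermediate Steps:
O(a, M) = M + a
c = -23 (c = -26 + 1*3 = -26 + 3 = -23)
(c - 1*2397) - 101*O(6, 6) = (-23 - 1*2397) - 101*(6 + 6) = (-23 - 2397) - 101*12 = -2420 - 1212 = -3632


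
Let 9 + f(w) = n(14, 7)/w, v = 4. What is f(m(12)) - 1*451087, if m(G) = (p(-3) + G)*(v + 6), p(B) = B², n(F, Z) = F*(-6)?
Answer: -2255482/5 ≈ -4.5110e+5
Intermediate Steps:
n(F, Z) = -6*F
m(G) = 90 + 10*G (m(G) = ((-3)² + G)*(4 + 6) = (9 + G)*10 = 90 + 10*G)
f(w) = -9 - 84/w (f(w) = -9 + (-6*14)/w = -9 - 84/w)
f(m(12)) - 1*451087 = (-9 - 84/(90 + 10*12)) - 1*451087 = (-9 - 84/(90 + 120)) - 451087 = (-9 - 84/210) - 451087 = (-9 - 84*1/210) - 451087 = (-9 - ⅖) - 451087 = -47/5 - 451087 = -2255482/5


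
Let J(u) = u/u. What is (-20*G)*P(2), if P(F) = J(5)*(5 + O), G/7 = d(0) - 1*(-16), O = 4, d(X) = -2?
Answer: -17640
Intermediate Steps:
J(u) = 1
G = 98 (G = 7*(-2 - 1*(-16)) = 7*(-2 + 16) = 7*14 = 98)
P(F) = 9 (P(F) = 1*(5 + 4) = 1*9 = 9)
(-20*G)*P(2) = -20*98*9 = -1960*9 = -17640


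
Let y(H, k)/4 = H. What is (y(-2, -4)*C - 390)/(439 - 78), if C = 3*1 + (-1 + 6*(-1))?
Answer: -358/361 ≈ -0.99169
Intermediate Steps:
y(H, k) = 4*H
C = -4 (C = 3 + (-1 - 6) = 3 - 7 = -4)
(y(-2, -4)*C - 390)/(439 - 78) = ((4*(-2))*(-4) - 390)/(439 - 78) = (-8*(-4) - 390)/361 = (32 - 390)*(1/361) = -358*1/361 = -358/361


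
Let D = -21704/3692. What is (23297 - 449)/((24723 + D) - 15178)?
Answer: 21088704/8804609 ≈ 2.3952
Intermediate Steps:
D = -5426/923 (D = -21704*1/3692 = -5426/923 ≈ -5.8787)
(23297 - 449)/((24723 + D) - 15178) = (23297 - 449)/((24723 - 5426/923) - 15178) = 22848/(22813903/923 - 15178) = 22848/(8804609/923) = 22848*(923/8804609) = 21088704/8804609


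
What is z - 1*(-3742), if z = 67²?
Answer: 8231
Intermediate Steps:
z = 4489
z - 1*(-3742) = 4489 - 1*(-3742) = 4489 + 3742 = 8231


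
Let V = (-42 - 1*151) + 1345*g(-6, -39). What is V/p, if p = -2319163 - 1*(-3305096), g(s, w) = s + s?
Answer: -16333/985933 ≈ -0.016566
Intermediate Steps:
g(s, w) = 2*s
p = 985933 (p = -2319163 + 3305096 = 985933)
V = -16333 (V = (-42 - 1*151) + 1345*(2*(-6)) = (-42 - 151) + 1345*(-12) = -193 - 16140 = -16333)
V/p = -16333/985933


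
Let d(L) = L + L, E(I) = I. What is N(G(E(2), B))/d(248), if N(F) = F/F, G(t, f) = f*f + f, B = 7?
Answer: 1/496 ≈ 0.0020161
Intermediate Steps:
d(L) = 2*L
G(t, f) = f + f² (G(t, f) = f² + f = f + f²)
N(F) = 1
N(G(E(2), B))/d(248) = 1/(2*248) = 1/496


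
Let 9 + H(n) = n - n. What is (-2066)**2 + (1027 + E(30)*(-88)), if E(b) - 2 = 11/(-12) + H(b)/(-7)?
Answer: 89652665/21 ≈ 4.2692e+6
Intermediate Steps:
H(n) = -9 (H(n) = -9 + (n - n) = -9 + 0 = -9)
E(b) = 199/84 (E(b) = 2 + (11/(-12) - 9/(-7)) = 2 + (11*(-1/12) - 9*(-1/7)) = 2 + (-11/12 + 9/7) = 2 + 31/84 = 199/84)
(-2066)**2 + (1027 + E(30)*(-88)) = (-2066)**2 + (1027 + (199/84)*(-88)) = 4268356 + (1027 - 4378/21) = 4268356 + 17189/21 = 89652665/21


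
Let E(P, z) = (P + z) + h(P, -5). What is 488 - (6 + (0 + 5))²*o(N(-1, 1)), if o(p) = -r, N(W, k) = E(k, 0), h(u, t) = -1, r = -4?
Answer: 4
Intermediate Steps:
E(P, z) = -1 + P + z (E(P, z) = (P + z) - 1 = -1 + P + z)
N(W, k) = -1 + k (N(W, k) = -1 + k + 0 = -1 + k)
o(p) = 4 (o(p) = -1*(-4) = 4)
488 - (6 + (0 + 5))²*o(N(-1, 1)) = 488 - (6 + (0 + 5))²*4 = 488 - (6 + 5)²*4 = 488 - 11²*4 = 488 - 121*4 = 488 - 1*484 = 488 - 484 = 4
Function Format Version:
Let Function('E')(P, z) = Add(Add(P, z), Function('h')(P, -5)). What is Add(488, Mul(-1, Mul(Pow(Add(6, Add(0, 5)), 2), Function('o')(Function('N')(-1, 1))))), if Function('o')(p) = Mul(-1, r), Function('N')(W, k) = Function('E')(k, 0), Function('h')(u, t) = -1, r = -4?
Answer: 4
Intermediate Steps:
Function('E')(P, z) = Add(-1, P, z) (Function('E')(P, z) = Add(Add(P, z), -1) = Add(-1, P, z))
Function('N')(W, k) = Add(-1, k) (Function('N')(W, k) = Add(-1, k, 0) = Add(-1, k))
Function('o')(p) = 4 (Function('o')(p) = Mul(-1, -4) = 4)
Add(488, Mul(-1, Mul(Pow(Add(6, Add(0, 5)), 2), Function('o')(Function('N')(-1, 1))))) = Add(488, Mul(-1, Mul(Pow(Add(6, Add(0, 5)), 2), 4))) = Add(488, Mul(-1, Mul(Pow(Add(6, 5), 2), 4))) = Add(488, Mul(-1, Mul(Pow(11, 2), 4))) = Add(488, Mul(-1, Mul(121, 4))) = Add(488, Mul(-1, 484)) = Add(488, -484) = 4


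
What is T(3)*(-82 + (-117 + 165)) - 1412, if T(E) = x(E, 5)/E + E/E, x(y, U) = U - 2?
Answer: -1480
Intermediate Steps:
x(y, U) = -2 + U
T(E) = 1 + 3/E (T(E) = (-2 + 5)/E + E/E = 3/E + 1 = 1 + 3/E)
T(3)*(-82 + (-117 + 165)) - 1412 = ((3 + 3)/3)*(-82 + (-117 + 165)) - 1412 = ((1/3)*6)*(-82 + 48) - 1412 = 2*(-34) - 1412 = -68 - 1412 = -1480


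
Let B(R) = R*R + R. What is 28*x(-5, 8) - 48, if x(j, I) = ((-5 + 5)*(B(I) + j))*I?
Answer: -48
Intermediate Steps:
B(R) = R + R² (B(R) = R² + R = R + R²)
x(j, I) = 0 (x(j, I) = ((-5 + 5)*(I*(1 + I) + j))*I = (0*(j + I*(1 + I)))*I = 0*I = 0)
28*x(-5, 8) - 48 = 28*0 - 48 = 0 - 48 = -48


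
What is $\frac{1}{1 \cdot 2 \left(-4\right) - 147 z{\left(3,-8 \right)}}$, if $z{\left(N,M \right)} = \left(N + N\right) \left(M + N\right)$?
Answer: $\frac{1}{4402} \approx 0.00022717$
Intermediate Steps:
$z{\left(N,M \right)} = 2 N \left(M + N\right)$
$\frac{1}{1 \cdot 2 \left(-4\right) - 147 z{\left(3,-8 \right)}} = \frac{1}{1 \cdot 2 \left(-4\right) - 147 \cdot 2 \cdot 3 \left(-8 + 3\right)} = \frac{1}{2 \left(-4\right) - 147 \cdot 2 \cdot 3 \left(-5\right)} = \frac{1}{-8 - -4410} = \frac{1}{-8 + 4410} = \frac{1}{4402}$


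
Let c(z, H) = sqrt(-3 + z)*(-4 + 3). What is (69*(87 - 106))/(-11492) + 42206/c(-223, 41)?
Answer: 1311/11492 + 21103*I*sqrt(226)/113 ≈ 0.11408 + 2807.5*I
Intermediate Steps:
c(z, H) = -sqrt(-3 + z) (c(z, H) = sqrt(-3 + z)*(-1) = -sqrt(-3 + z))
(69*(87 - 106))/(-11492) + 42206/c(-223, 41) = (69*(87 - 106))/(-11492) + 42206/((-sqrt(-3 - 223))) = (69*(-19))*(-1/11492) + 42206/((-sqrt(-226))) = -1311*(-1/11492) + 42206/((-I*sqrt(226))) = 1311/11492 + 42206/((-I*sqrt(226))) = 1311/11492 + 42206*(I*sqrt(226)/226) = 1311/11492 + 21103*I*sqrt(226)/113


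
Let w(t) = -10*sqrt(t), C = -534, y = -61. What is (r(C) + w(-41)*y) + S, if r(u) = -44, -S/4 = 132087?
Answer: -528392 + 610*I*sqrt(41) ≈ -5.2839e+5 + 3905.9*I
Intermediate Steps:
S = -528348 (S = -4*132087 = -528348)
(r(C) + w(-41)*y) + S = (-44 - 10*I*sqrt(41)*(-61)) - 528348 = (-44 + 610*I*sqrt(41)) - 528348 = -528392 + 610*I*sqrt(41)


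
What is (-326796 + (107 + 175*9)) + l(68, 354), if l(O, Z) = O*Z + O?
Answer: -300974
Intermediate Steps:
l(O, Z) = O + O*Z
(-326796 + (107 + 175*9)) + l(68, 354) = (-326796 + (107 + 175*9)) + 68*(1 + 354) = (-326796 + (107 + 1575)) + 68*355 = (-326796 + 1682) + 24140 = -325114 + 24140 = -300974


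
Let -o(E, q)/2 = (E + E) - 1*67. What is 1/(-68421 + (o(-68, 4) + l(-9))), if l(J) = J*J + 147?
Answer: -1/67787 ≈ -1.4752e-5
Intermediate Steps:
o(E, q) = 134 - 4*E (o(E, q) = -2*((E + E) - 1*67) = -2*(2*E - 67) = -2*(-67 + 2*E) = 134 - 4*E)
l(J) = 147 + J² (l(J) = J² + 147 = 147 + J²)
1/(-68421 + (o(-68, 4) + l(-9))) = 1/(-68421 + ((134 - 4*(-68)) + (147 + (-9)²))) = 1/(-68421 + ((134 + 272) + (147 + 81))) = 1/(-68421 + (406 + 228)) = 1/(-68421 + 634) = 1/(-67787) = -1/67787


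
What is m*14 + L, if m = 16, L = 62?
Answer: 286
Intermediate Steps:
m*14 + L = 16*14 + 62 = 224 + 62 = 286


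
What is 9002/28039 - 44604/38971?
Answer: -899834614/1092707869 ≈ -0.82349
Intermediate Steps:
9002/28039 - 44604/38971 = -899834614/1092707869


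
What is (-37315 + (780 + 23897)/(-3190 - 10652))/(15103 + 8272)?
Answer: -516538907/323556750 ≈ -1.5964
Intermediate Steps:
(-37315 + (780 + 23897)/(-3190 - 10652))/(15103 + 8272) = (-37315 + 24677/(-13842))/23375 = (-37315 + 24677*(-1/13842))*(1/23375) = (-37315 - 24677/13842)*(1/23375) = -516538907/13842*1/23375 = -516538907/323556750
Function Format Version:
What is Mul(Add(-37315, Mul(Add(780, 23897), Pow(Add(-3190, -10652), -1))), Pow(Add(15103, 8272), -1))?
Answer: Rational(-516538907, 323556750) ≈ -1.5964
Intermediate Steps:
Mul(Add(-37315, Mul(Add(780, 23897), Pow(Add(-3190, -10652), -1))), Pow(Add(15103, 8272), -1)) = Mul(Add(-37315, Mul(24677, Pow(-13842, -1))), Pow(23375, -1)) = Mul(Add(-37315, Mul(24677, Rational(-1, 13842))), Rational(1, 23375)) = Mul(Add(-37315, Rational(-24677, 13842)), Rational(1, 23375)) = Mul(Rational(-516538907, 13842), Rational(1, 23375)) = Rational(-516538907, 323556750)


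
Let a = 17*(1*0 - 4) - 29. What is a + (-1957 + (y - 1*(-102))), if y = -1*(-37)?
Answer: -1915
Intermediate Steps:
y = 37
a = -97 (a = 17*(0 - 4) - 29 = 17*(-4) - 29 = -68 - 29 = -97)
a + (-1957 + (y - 1*(-102))) = -97 + (-1957 + (37 - 1*(-102))) = -97 + (-1957 + (37 + 102)) = -97 + (-1957 + 139) = -97 - 1818 = -1915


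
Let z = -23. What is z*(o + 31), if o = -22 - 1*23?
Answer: 322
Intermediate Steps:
o = -45 (o = -22 - 23 = -45)
z*(o + 31) = -23*(-45 + 31) = -23*(-14) = 322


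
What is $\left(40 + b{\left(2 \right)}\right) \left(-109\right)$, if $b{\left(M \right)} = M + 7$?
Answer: $-5341$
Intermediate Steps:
$b{\left(M \right)} = 7 + M$
$\left(40 + b{\left(2 \right)}\right) \left(-109\right) = \left(40 + \left(7 + 2\right)\right) \left(-109\right) = \left(40 + 9\right) \left(-109\right) = 49 \left(-109\right) = -5341$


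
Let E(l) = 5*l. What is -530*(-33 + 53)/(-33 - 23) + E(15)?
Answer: 1850/7 ≈ 264.29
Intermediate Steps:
-530*(-33 + 53)/(-33 - 23) + E(15) = -530*(-33 + 53)/(-33 - 23) + 5*15 = -530*20/(-56) + 75 = -530*20*(-1/56) + 75 = -(-1325)/7 + 75 = -530*(-5/14) + 75 = 1325/7 + 75 = 1850/7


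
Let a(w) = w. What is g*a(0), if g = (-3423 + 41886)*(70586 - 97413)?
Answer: 0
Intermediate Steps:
g = -1031846901 (g = 38463*(-26827) = -1031846901)
g*a(0) = -1031846901*0 = 0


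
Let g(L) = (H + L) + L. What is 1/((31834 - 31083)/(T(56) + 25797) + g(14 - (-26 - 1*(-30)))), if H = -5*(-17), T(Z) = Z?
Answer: 25853/2715316 ≈ 0.0095212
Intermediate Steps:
H = 85
g(L) = 85 + 2*L (g(L) = (85 + L) + L = 85 + 2*L)
1/((31834 - 31083)/(T(56) + 25797) + g(14 - (-26 - 1*(-30)))) = 1/((31834 - 31083)/(56 + 25797) + (85 + 2*(14 - (-26 - 1*(-30))))) = 1/(751/25853 + (85 + 2*(14 - (-26 + 30)))) = 1/(751*(1/25853) + (85 + 2*(14 - 1*4))) = 1/(751/25853 + (85 + 2*(14 - 4))) = 1/(751/25853 + (85 + 2*10)) = 1/(751/25853 + (85 + 20)) = 1/(751/25853 + 105) = 1/(2715316/25853) = 25853/2715316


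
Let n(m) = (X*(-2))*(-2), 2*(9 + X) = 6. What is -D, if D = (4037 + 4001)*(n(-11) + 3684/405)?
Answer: 16172456/135 ≈ 1.1980e+5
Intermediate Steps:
X = -6 (X = -9 + (½)*6 = -9 + 3 = -6)
n(m) = -24 (n(m) = -6*(-2)*(-2) = 12*(-2) = -24)
D = -16172456/135 (D = (4037 + 4001)*(-24 + 3684/405) = 8038*(-24 + 3684*(1/405)) = 8038*(-24 + 1228/135) = 8038*(-2012/135) = -16172456/135 ≈ -1.1980e+5)
-D = -1*(-16172456/135) = 16172456/135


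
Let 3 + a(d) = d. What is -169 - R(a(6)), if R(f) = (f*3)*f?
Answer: -196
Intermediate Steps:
a(d) = -3 + d
R(f) = 3*f² (R(f) = (3*f)*f = 3*f²)
-169 - R(a(6)) = -169 - 3*(-3 + 6)² = -169 - 3*3² = -169 - 3*9 = -169 - 1*27 = -169 - 27 = -196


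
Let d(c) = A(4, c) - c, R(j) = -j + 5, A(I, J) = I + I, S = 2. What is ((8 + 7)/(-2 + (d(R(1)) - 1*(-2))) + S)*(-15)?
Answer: -345/4 ≈ -86.250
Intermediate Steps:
A(I, J) = 2*I
R(j) = 5 - j
d(c) = 8 - c (d(c) = 2*4 - c = 8 - c)
((8 + 7)/(-2 + (d(R(1)) - 1*(-2))) + S)*(-15) = ((8 + 7)/(-2 + ((8 - (5 - 1*1)) - 1*(-2))) + 2)*(-15) = (15/(-2 + ((8 - (5 - 1)) + 2)) + 2)*(-15) = (15/(-2 + ((8 - 1*4) + 2)) + 2)*(-15) = (15/(-2 + ((8 - 4) + 2)) + 2)*(-15) = (15/(-2 + (4 + 2)) + 2)*(-15) = (15/(-2 + 6) + 2)*(-15) = (15/4 + 2)*(-15) = (23/4)*(-15) = -345/4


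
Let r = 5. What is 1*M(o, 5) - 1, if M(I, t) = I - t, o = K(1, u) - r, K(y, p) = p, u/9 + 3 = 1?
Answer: -29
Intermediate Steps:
u = -18 (u = -27 + 9*1 = -27 + 9 = -18)
o = -23 (o = -18 - 1*5 = -18 - 5 = -23)
1*M(o, 5) - 1 = 1*(-23 - 1*5) - 1 = 1*(-23 - 5) - 1 = 1*(-28) - 1 = -28 - 1 = -29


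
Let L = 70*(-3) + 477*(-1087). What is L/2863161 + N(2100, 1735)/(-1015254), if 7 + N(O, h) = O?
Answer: -19726443817/107660579922 ≈ -0.18323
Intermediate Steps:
N(O, h) = -7 + O
L = -518709 (L = -210 - 518499 = -518709)
L/2863161 + N(2100, 1735)/(-1015254) = -518709/2863161 + (-7 + 2100)/(-1015254) = -518709*1/2863161 + 2093*(-1/1015254) = -172903/954387 - 2093/1015254 = -19726443817/107660579922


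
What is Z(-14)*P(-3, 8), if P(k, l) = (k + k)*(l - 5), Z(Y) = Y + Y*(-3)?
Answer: -504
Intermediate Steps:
Z(Y) = -2*Y (Z(Y) = Y - 3*Y = -2*Y)
P(k, l) = 2*k*(-5 + l) (P(k, l) = (2*k)*(-5 + l) = 2*k*(-5 + l))
Z(-14)*P(-3, 8) = (-2*(-14))*(2*(-3)*(-5 + 8)) = 28*(2*(-3)*3) = 28*(-18) = -504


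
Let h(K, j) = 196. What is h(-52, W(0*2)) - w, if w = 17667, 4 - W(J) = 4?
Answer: -17471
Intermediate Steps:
W(J) = 0 (W(J) = 4 - 1*4 = 4 - 4 = 0)
h(-52, W(0*2)) - w = 196 - 1*17667 = 196 - 17667 = -17471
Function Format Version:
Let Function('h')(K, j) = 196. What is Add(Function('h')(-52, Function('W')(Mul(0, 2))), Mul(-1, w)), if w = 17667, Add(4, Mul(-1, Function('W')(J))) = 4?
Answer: -17471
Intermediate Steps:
Function('W')(J) = 0 (Function('W')(J) = Add(4, Mul(-1, 4)) = Add(4, -4) = 0)
Add(Function('h')(-52, Function('W')(Mul(0, 2))), Mul(-1, w)) = Add(196, Mul(-1, 17667)) = Add(196, -17667) = -17471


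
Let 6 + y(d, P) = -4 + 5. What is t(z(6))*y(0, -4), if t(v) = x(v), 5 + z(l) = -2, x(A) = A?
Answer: 35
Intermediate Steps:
z(l) = -7 (z(l) = -5 - 2 = -7)
y(d, P) = -5 (y(d, P) = -6 + (-4 + 5) = -6 + 1 = -5)
t(v) = v
t(z(6))*y(0, -4) = -7*(-5) = 35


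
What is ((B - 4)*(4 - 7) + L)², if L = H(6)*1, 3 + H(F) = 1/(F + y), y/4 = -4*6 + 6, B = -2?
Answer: 978121/4356 ≈ 224.55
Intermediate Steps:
y = -72 (y = 4*(-4*6 + 6) = 4*(-24 + 6) = 4*(-18) = -72)
H(F) = -3 + 1/(-72 + F) (H(F) = -3 + 1/(F - 72) = -3 + 1/(-72 + F))
L = -199/66 (L = ((217 - 3*6)/(-72 + 6))*1 = ((217 - 18)/(-66))*1 = -1/66*199*1 = -199/66*1 = -199/66 ≈ -3.0152)
((B - 4)*(4 - 7) + L)² = ((-2 - 4)*(4 - 7) - 199/66)² = (-6*(-3) - 199/66)² = (18 - 199/66)² = (989/66)² = 978121/4356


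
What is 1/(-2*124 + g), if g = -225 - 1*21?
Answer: -1/494 ≈ -0.0020243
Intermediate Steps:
g = -246 (g = -225 - 21 = -246)
1/(-2*124 + g) = 1/(-2*124 - 246) = 1/(-248 - 246) = 1/(-494) = -1/494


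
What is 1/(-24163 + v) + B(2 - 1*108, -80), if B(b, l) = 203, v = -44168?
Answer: 13871192/68331 ≈ 203.00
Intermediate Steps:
1/(-24163 + v) + B(2 - 1*108, -80) = 1/(-24163 - 44168) + 203 = 1/(-68331) + 203 = -1/68331 + 203 = 13871192/68331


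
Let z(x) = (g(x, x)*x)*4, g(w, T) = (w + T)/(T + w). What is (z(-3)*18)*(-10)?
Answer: 2160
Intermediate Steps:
g(w, T) = 1 (g(w, T) = (T + w)/(T + w) = 1)
z(x) = 4*x (z(x) = (1*x)*4 = x*4 = 4*x)
(z(-3)*18)*(-10) = ((4*(-3))*18)*(-10) = -12*18*(-10) = -216*(-10) = 2160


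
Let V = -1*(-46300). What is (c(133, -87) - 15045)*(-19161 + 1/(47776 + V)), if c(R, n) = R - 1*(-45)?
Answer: 26799109023745/94076 ≈ 2.8487e+8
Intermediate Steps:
c(R, n) = 45 + R (c(R, n) = R + 45 = 45 + R)
V = 46300
(c(133, -87) - 15045)*(-19161 + 1/(47776 + V)) = ((45 + 133) - 15045)*(-19161 + 1/(47776 + 46300)) = (178 - 15045)*(-19161 + 1/94076) = -14867*(-19161 + 1/94076) = -14867*(-1802590235/94076) = 26799109023745/94076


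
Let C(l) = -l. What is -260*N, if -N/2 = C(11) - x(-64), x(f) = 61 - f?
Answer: -70720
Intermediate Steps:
N = 272 (N = -2*(-1*11 - (61 - 1*(-64))) = -2*(-11 - (61 + 64)) = -2*(-11 - 1*125) = -2*(-11 - 125) = -2*(-136) = 272)
-260*N = -260*272 = -70720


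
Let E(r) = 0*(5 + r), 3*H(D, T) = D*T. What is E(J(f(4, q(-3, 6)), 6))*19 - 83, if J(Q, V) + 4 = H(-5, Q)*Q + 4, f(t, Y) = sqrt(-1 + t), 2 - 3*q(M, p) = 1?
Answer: -83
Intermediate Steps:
H(D, T) = D*T/3 (H(D, T) = (D*T)/3 = D*T/3)
q(M, p) = 1/3 (q(M, p) = 2/3 - 1/3*1 = 2/3 - 1/3 = 1/3)
J(Q, V) = -5*Q**2/3 (J(Q, V) = -4 + (((1/3)*(-5)*Q)*Q + 4) = -4 + ((-5*Q/3)*Q + 4) = -4 + (-5*Q**2/3 + 4) = -4 + (4 - 5*Q**2/3) = -5*Q**2/3)
E(r) = 0
E(J(f(4, q(-3, 6)), 6))*19 - 83 = 0*19 - 83 = 0 - 83 = -83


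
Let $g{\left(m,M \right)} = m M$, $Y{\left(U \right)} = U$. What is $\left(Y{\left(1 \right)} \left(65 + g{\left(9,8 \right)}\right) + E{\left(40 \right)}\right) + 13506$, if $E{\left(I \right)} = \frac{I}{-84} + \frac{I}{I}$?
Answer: $\frac{286514}{21} \approx 13644.0$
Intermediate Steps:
$E{\left(I \right)} = 1 - \frac{I}{84}$ ($E{\left(I \right)} = I \left(- \frac{1}{84}\right) + 1 = - \frac{I}{84} + 1 = 1 - \frac{I}{84}$)
$g{\left(m,M \right)} = M m$
$\left(Y{\left(1 \right)} \left(65 + g{\left(9,8 \right)}\right) + E{\left(40 \right)}\right) + 13506 = \left(1 \left(65 + 8 \cdot 9\right) + \left(1 - \frac{10}{21}\right)\right) + 13506 = \left(1 \left(65 + 72\right) + \left(1 - \frac{10}{21}\right)\right) + 13506 = \left(1 \cdot 137 + \frac{11}{21}\right) + 13506 = \left(137 + \frac{11}{21}\right) + 13506 = \frac{2888}{21} + 13506 = \frac{286514}{21}$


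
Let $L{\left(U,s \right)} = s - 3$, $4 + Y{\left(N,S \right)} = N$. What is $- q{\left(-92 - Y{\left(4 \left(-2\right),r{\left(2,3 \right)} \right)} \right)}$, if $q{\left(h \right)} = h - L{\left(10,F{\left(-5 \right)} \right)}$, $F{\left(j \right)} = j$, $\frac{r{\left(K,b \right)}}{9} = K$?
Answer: $72$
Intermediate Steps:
$r{\left(K,b \right)} = 9 K$
$Y{\left(N,S \right)} = -4 + N$
$L{\left(U,s \right)} = -3 + s$ ($L{\left(U,s \right)} = s - 3 = -3 + s$)
$q{\left(h \right)} = 8 + h$ ($q{\left(h \right)} = h - \left(-3 - 5\right) = h - -8 = h + 8 = 8 + h$)
$- q{\left(-92 - Y{\left(4 \left(-2\right),r{\left(2,3 \right)} \right)} \right)} = - (8 - \left(88 - 8\right)) = - (8 - 80) = \left(-1\right) \left(-72\right) = 72$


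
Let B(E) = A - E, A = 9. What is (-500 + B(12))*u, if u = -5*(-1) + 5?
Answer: -5030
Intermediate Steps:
u = 10 (u = 5 + 5 = 10)
B(E) = 9 - E
(-500 + B(12))*u = (-500 + (9 - 1*12))*10 = (-500 + (9 - 12))*10 = (-500 - 3)*10 = -503*10 = -5030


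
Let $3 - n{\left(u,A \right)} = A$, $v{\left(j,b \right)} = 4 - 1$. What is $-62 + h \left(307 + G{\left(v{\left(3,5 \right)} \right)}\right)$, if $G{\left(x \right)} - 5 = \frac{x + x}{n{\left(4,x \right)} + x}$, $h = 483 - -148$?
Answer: $198072$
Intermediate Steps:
$v{\left(j,b \right)} = 3$
$n{\left(u,A \right)} = 3 - A$
$h = 631$ ($h = 483 + 148 = 631$)
$G{\left(x \right)} = 5 + \frac{2 x}{3}$ ($G{\left(x \right)} = 5 + \frac{x + x}{\left(3 - x\right) + x} = 5 + \frac{2 x}{3}$)
$-62 + h \left(307 + G{\left(v{\left(3,5 \right)} \right)}\right) = -62 + 631 \left(307 + \left(5 + \frac{2}{3} \cdot 3\right)\right) = -62 + 631 \left(307 + \left(5 + 2\right)\right) = -62 + 631 \left(307 + 7\right) = -62 + 631 \cdot 314 = -62 + 198134 = 198072$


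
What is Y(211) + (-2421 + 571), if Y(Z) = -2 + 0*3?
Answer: -1852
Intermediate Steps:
Y(Z) = -2 (Y(Z) = -2 + 0 = -2)
Y(211) + (-2421 + 571) = -2 + (-2421 + 571) = -2 - 1850 = -1852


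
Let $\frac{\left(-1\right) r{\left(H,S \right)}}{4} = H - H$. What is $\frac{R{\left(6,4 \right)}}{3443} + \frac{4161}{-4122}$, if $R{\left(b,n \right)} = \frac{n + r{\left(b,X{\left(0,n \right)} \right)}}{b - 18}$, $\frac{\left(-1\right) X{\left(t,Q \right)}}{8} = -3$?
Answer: $- \frac{4775899}{4730682} \approx -1.0096$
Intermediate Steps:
$X{\left(t,Q \right)} = 24$ ($X{\left(t,Q \right)} = \left(-8\right) \left(-3\right) = 24$)
$r{\left(H,S \right)} = 0$ ($r{\left(H,S \right)} = - 4 \left(H - H\right) = \left(-4\right) 0 = 0$)
$R{\left(b,n \right)} = \frac{n}{-18 + b}$ ($R{\left(b,n \right)} = \frac{n + 0}{b - 18} = \frac{n}{-18 + b}$)
$\frac{R{\left(6,4 \right)}}{3443} + \frac{4161}{-4122} = \frac{4 \frac{1}{-18 + 6}}{3443} + \frac{4161}{-4122} = \frac{4}{-12} \cdot \frac{1}{3443} + 4161 \left(- \frac{1}{4122}\right) = 4 \left(- \frac{1}{12}\right) \frac{1}{3443} - \frac{1387}{1374} = \left(- \frac{1}{3}\right) \frac{1}{3443} - \frac{1387}{1374} = - \frac{1}{10329} - \frac{1387}{1374} = - \frac{4775899}{4730682}$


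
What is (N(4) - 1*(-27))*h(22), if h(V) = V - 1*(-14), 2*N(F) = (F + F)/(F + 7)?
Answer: 10836/11 ≈ 985.09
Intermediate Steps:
N(F) = F/(7 + F) (N(F) = ((F + F)/(F + 7))/2 = ((2*F)/(7 + F))/2 = (2*F/(7 + F))/2 = F/(7 + F))
h(V) = 14 + V (h(V) = V + 14 = 14 + V)
(N(4) - 1*(-27))*h(22) = (4/(7 + 4) - 1*(-27))*(14 + 22) = (4/11 + 27)*36 = (301/11)*36 = 10836/11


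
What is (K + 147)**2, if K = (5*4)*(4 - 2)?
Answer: 34969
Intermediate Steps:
K = 40 (K = 20*2 = 40)
(K + 147)**2 = (40 + 147)**2 = 187**2 = 34969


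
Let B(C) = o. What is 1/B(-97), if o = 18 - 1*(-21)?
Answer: 1/39 ≈ 0.025641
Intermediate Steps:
o = 39 (o = 18 + 21 = 39)
B(C) = 39
1/B(-97) = 1/39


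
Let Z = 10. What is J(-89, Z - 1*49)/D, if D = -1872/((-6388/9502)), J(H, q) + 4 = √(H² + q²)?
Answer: -1597/1111734 + 1597*√9442/4446936 ≈ 0.033460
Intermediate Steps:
J(H, q) = -4 + √(H² + q²)
D = 4446936/1597 (D = -1872/((-6388*1/9502)) = -1872/(-3194/4751) = -1872*(-4751/3194) = 4446936/1597 ≈ 2784.6)
J(-89, Z - 1*49)/D = (-4 + √((-89)² + (10 - 1*49)²))/(4446936/1597) = (-4 + √(7921 + (10 - 49)²))*(1597/4446936) = (-4 + √(7921 + (-39)²))*(1597/4446936) = (-4 + √(7921 + 1521))*(1597/4446936) = (-4 + √9442)*(1597/4446936) = -1597/1111734 + 1597*√9442/4446936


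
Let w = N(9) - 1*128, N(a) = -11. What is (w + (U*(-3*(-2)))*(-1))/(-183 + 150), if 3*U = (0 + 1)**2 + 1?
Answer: 13/3 ≈ 4.3333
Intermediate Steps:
U = 2/3 (U = ((0 + 1)**2 + 1)/3 = (1**2 + 1)/3 = (1 + 1)/3 = (1/3)*2 = 2/3 ≈ 0.66667)
w = -139 (w = -11 - 1*128 = -11 - 128 = -139)
(w + (U*(-3*(-2)))*(-1))/(-183 + 150) = (-139 + (2*(-3*(-2))/3)*(-1))/(-183 + 150) = (-139 + ((2/3)*6)*(-1))/(-33) = (-139 + 4*(-1))*(-1/33) = (-139 - 4)*(-1/33) = -143*(-1/33) = 13/3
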